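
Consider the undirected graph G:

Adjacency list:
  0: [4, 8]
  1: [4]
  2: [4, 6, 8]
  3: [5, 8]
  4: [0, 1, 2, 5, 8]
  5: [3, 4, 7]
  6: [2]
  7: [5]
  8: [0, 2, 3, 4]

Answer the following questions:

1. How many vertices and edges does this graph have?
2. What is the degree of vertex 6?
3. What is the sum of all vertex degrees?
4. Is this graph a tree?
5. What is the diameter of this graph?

Count: 9 vertices, 11 edges.
Vertex 6 has neighbors [2], degree = 1.
Handshaking lemma: 2 * 11 = 22.
A tree on 9 vertices has 8 edges. This graph has 11 edges (3 extra). Not a tree.
Diameter (longest shortest path) = 4.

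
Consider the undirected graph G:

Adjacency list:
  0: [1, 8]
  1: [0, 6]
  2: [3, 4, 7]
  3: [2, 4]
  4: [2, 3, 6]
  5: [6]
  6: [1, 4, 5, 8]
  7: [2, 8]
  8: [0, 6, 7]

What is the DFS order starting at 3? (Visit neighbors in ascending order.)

DFS from vertex 3 (neighbors processed in ascending order):
Visit order: 3, 2, 4, 6, 1, 0, 8, 7, 5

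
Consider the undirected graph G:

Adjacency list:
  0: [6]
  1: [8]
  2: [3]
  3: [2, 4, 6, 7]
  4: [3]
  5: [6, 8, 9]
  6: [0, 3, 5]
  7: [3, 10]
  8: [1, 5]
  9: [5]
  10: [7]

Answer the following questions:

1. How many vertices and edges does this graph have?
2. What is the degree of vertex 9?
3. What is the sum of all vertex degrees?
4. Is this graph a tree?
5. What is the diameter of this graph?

Count: 11 vertices, 10 edges.
Vertex 9 has neighbors [5], degree = 1.
Handshaking lemma: 2 * 10 = 20.
A graph is a tree iff it is connected and has exactly n-1 edges. This graph is connected (all 11 vertices in one component) and has 11-1 = 10 edges. It is a tree.
Diameter (longest shortest path) = 6.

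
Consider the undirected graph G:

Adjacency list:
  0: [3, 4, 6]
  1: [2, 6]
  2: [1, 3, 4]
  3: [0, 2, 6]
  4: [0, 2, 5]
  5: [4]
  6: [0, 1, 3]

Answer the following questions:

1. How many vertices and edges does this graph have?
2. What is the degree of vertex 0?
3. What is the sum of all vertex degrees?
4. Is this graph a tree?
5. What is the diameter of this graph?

Count: 7 vertices, 9 edges.
Vertex 0 has neighbors [3, 4, 6], degree = 3.
Handshaking lemma: 2 * 9 = 18.
A tree on 7 vertices has 6 edges. This graph has 9 edges (3 extra). Not a tree.
Diameter (longest shortest path) = 3.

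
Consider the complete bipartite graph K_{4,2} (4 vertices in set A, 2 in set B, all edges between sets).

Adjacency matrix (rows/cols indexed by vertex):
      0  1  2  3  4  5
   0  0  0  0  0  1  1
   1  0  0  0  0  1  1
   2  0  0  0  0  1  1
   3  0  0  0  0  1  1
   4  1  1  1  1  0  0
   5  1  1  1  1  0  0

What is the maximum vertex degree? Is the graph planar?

Set-A vertices have degree 2; set-B vertices have degree 4. Maximum degree = max(4,2) = 4.
min(4,2) <= 2, so K_{4,2} avoids a K_{3,3} subdivision and is planar.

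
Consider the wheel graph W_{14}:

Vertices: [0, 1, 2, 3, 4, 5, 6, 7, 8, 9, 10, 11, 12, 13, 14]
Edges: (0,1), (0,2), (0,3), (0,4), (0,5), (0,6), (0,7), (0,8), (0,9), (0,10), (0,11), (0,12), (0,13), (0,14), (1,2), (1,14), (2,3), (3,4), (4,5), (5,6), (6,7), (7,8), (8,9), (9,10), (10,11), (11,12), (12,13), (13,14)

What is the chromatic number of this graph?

W_{14} = C_{14} plus a hub adjacent to every cycle vertex.
The outer cycle needs 2 colors (even cycle); the hub is adjacent to all of them so needs a fresh color.
Chromatic number = 2 + 1 = 3.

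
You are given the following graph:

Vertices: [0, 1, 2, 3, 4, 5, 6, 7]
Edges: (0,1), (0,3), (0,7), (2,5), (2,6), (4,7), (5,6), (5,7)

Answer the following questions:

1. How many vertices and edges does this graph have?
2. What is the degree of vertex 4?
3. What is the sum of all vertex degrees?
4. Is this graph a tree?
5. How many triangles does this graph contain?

Count: 8 vertices, 8 edges.
Vertex 4 has neighbors [7], degree = 1.
Handshaking lemma: 2 * 8 = 16.
A tree on 8 vertices has 7 edges. This graph has 8 edges (1 extra). Not a tree.
Number of triangles = 1.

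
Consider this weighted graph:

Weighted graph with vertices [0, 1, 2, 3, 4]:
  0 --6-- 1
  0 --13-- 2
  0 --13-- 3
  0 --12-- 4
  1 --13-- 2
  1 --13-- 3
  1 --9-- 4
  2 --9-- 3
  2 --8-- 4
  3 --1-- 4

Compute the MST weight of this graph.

Applying Kruskal's algorithm (sort edges by weight, add if no cycle):
  Add (3,4) w=1
  Add (0,1) w=6
  Add (2,4) w=8
  Add (1,4) w=9
  Skip (2,3) w=9 (creates cycle)
  Skip (0,4) w=12 (creates cycle)
  Skip (0,2) w=13 (creates cycle)
  Skip (0,3) w=13 (creates cycle)
  Skip (1,2) w=13 (creates cycle)
  Skip (1,3) w=13 (creates cycle)
MST weight = 24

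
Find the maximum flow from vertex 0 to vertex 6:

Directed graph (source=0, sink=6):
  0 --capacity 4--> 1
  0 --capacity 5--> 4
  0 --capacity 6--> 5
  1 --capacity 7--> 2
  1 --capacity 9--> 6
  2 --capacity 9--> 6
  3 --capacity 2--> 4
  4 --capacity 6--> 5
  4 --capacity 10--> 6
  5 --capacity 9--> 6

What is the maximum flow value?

Computing max flow:
  Flow on (0->1): 4/4
  Flow on (0->4): 5/5
  Flow on (0->5): 6/6
  Flow on (1->6): 4/9
  Flow on (4->6): 5/10
  Flow on (5->6): 6/9
Maximum flow = 15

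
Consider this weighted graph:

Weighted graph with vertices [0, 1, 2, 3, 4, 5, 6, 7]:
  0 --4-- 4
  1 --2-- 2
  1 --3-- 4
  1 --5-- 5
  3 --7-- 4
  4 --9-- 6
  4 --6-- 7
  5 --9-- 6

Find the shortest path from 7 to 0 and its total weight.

Using Dijkstra's algorithm from vertex 7:
Shortest path: 7 -> 4 -> 0
Total weight: 6 + 4 = 10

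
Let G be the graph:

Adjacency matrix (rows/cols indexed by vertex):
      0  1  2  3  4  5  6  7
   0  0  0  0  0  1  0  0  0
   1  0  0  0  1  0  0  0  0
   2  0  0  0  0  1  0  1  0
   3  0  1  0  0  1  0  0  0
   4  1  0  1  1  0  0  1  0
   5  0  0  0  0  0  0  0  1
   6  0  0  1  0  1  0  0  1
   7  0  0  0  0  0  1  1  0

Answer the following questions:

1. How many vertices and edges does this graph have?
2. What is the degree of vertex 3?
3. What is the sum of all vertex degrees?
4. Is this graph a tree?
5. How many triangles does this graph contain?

Count: 8 vertices, 8 edges.
Vertex 3 has neighbors [1, 4], degree = 2.
Handshaking lemma: 2 * 8 = 16.
A tree on 8 vertices has 7 edges. This graph has 8 edges (1 extra). Not a tree.
Number of triangles = 1.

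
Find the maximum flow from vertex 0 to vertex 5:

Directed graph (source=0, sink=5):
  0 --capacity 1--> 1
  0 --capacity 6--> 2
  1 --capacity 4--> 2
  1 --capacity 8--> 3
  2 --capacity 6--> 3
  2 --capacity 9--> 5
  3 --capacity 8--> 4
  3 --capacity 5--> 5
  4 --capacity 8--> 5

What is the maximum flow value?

Computing max flow:
  Flow on (0->1): 1/1
  Flow on (0->2): 6/6
  Flow on (1->2): 1/4
  Flow on (2->5): 7/9
Maximum flow = 7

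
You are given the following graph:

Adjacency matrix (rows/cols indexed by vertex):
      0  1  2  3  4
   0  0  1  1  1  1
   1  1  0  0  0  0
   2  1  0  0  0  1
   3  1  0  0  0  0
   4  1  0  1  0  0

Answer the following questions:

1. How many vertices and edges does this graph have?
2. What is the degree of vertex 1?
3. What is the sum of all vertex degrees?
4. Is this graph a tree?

Count: 5 vertices, 5 edges.
Vertex 1 has neighbors [0], degree = 1.
Handshaking lemma: 2 * 5 = 10.
A tree on 5 vertices has 4 edges. This graph has 5 edges (1 extra). Not a tree.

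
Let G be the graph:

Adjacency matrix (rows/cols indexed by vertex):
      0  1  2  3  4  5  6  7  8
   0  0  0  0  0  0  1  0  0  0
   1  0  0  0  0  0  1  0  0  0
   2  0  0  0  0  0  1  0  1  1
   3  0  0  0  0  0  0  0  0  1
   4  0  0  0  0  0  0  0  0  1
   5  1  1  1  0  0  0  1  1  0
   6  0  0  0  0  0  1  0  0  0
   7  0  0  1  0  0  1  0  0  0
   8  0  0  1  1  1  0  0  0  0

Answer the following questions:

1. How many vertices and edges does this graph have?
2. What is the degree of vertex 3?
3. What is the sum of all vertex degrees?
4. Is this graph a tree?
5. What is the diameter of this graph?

Count: 9 vertices, 9 edges.
Vertex 3 has neighbors [8], degree = 1.
Handshaking lemma: 2 * 9 = 18.
A tree on 9 vertices has 8 edges. This graph has 9 edges (1 extra). Not a tree.
Diameter (longest shortest path) = 4.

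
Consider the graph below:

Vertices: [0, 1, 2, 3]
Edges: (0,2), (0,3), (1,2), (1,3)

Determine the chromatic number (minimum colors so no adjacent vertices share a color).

The graph has a maximum clique of size 2 (lower bound on chromatic number).
A valid 2-coloring: {0: 0, 1: 0, 2: 1, 3: 1}.
Chromatic number = 2.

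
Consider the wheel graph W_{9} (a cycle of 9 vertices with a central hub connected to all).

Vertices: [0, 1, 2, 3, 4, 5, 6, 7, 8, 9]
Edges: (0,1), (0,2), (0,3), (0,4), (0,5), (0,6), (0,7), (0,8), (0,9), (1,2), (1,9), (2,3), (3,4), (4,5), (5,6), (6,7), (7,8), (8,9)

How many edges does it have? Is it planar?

Wheel graph W_{9}: 9 cycle edges + 9 spoke edges = 18 edges.
Total vertices: 10.
The graph is planar.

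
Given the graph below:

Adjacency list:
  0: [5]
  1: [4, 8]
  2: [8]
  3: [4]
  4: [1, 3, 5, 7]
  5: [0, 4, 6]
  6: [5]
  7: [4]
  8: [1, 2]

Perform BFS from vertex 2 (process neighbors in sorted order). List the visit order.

BFS from vertex 2 (neighbors processed in ascending order):
Visit order: 2, 8, 1, 4, 3, 5, 7, 0, 6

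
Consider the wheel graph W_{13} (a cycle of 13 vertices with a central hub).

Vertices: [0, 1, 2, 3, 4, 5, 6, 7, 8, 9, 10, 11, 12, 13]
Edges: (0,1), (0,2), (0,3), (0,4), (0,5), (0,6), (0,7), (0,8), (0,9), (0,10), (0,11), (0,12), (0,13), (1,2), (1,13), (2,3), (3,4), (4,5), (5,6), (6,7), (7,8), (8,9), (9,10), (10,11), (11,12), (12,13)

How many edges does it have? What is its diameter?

Wheel graph W_{13}: 13 cycle edges + 13 spoke edges = 26 edges.
The hub is distance 1 from all cycle vertices. Max distance between cycle vertices through hub is 2.
Diameter = 2.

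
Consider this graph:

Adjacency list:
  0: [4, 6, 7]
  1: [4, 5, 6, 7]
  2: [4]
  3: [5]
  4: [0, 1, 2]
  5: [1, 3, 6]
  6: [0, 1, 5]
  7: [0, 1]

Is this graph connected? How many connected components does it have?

Checking connectivity: the graph has 1 connected component(s).
All vertices are reachable from each other. The graph IS connected.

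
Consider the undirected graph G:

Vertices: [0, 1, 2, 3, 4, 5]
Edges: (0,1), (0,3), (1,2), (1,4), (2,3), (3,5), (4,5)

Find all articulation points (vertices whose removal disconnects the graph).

No articulation points. The graph is biconnected.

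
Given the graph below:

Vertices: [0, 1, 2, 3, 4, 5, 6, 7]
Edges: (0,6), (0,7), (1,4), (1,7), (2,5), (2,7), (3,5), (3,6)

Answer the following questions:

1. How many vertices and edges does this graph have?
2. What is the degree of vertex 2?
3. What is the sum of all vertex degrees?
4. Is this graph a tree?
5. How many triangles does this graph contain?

Count: 8 vertices, 8 edges.
Vertex 2 has neighbors [5, 7], degree = 2.
Handshaking lemma: 2 * 8 = 16.
A tree on 8 vertices has 7 edges. This graph has 8 edges (1 extra). Not a tree.
Number of triangles = 0.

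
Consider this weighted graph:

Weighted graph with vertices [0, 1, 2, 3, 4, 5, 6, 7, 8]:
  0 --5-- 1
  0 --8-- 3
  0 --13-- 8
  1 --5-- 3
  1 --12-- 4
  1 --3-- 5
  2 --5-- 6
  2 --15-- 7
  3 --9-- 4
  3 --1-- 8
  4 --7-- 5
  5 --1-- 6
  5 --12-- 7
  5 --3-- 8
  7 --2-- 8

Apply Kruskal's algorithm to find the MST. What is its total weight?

Applying Kruskal's algorithm (sort edges by weight, add if no cycle):
  Add (3,8) w=1
  Add (5,6) w=1
  Add (7,8) w=2
  Add (1,5) w=3
  Add (5,8) w=3
  Add (0,1) w=5
  Skip (1,3) w=5 (creates cycle)
  Add (2,6) w=5
  Add (4,5) w=7
  Skip (0,3) w=8 (creates cycle)
  Skip (3,4) w=9 (creates cycle)
  Skip (1,4) w=12 (creates cycle)
  Skip (5,7) w=12 (creates cycle)
  Skip (0,8) w=13 (creates cycle)
  Skip (2,7) w=15 (creates cycle)
MST weight = 27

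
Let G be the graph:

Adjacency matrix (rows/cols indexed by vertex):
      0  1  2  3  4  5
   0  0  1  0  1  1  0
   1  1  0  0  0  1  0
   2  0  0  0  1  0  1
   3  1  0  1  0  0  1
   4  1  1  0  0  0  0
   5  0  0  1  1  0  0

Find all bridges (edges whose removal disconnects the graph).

A bridge is an edge whose removal increases the number of connected components.
Bridges found: (0,3)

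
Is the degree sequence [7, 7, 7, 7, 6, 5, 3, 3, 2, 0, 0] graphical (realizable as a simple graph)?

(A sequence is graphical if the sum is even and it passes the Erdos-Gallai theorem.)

Sum of degrees = 47. Sum is odd, so the sequence is NOT graphical.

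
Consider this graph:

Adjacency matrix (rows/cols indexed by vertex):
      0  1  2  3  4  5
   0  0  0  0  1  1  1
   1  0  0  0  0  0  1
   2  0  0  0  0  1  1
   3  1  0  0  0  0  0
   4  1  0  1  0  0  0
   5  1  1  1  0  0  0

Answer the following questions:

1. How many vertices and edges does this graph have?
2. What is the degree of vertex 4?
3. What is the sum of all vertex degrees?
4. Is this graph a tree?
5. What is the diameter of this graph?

Count: 6 vertices, 6 edges.
Vertex 4 has neighbors [0, 2], degree = 2.
Handshaking lemma: 2 * 6 = 12.
A tree on 6 vertices has 5 edges. This graph has 6 edges (1 extra). Not a tree.
Diameter (longest shortest path) = 3.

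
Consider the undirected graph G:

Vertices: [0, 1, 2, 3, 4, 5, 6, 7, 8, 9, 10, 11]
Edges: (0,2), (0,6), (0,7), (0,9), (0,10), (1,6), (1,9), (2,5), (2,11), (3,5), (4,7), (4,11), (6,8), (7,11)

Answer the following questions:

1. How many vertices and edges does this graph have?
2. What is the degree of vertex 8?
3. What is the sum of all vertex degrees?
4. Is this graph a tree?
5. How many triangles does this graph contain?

Count: 12 vertices, 14 edges.
Vertex 8 has neighbors [6], degree = 1.
Handshaking lemma: 2 * 14 = 28.
A tree on 12 vertices has 11 edges. This graph has 14 edges (3 extra). Not a tree.
Number of triangles = 1.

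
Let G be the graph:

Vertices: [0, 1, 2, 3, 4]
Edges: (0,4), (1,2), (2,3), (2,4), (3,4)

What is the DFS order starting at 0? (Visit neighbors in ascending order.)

DFS from vertex 0 (neighbors processed in ascending order):
Visit order: 0, 4, 2, 1, 3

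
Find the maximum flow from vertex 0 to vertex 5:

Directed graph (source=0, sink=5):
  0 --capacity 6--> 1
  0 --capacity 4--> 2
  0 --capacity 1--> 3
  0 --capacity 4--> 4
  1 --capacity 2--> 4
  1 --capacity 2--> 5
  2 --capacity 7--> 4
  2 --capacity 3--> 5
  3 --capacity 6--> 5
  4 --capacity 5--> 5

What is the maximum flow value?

Computing max flow:
  Flow on (0->1): 4/6
  Flow on (0->2): 3/4
  Flow on (0->3): 1/1
  Flow on (0->4): 3/4
  Flow on (1->4): 2/2
  Flow on (1->5): 2/2
  Flow on (2->5): 3/3
  Flow on (3->5): 1/6
  Flow on (4->5): 5/5
Maximum flow = 11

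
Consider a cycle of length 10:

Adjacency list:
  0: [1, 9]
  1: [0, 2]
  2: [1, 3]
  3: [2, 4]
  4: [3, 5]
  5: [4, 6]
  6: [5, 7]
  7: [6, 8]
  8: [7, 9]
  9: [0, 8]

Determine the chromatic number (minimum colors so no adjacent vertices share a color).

This is an even cycle (C_10). Even cycles are bipartite.
Chromatic number = 2.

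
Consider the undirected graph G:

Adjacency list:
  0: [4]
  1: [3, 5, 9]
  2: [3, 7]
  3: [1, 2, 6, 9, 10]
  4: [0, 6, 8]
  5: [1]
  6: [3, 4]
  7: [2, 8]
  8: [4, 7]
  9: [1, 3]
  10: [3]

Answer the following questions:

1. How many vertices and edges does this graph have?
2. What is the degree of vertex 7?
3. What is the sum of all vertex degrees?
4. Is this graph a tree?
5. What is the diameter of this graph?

Count: 11 vertices, 12 edges.
Vertex 7 has neighbors [2, 8], degree = 2.
Handshaking lemma: 2 * 12 = 24.
A tree on 11 vertices has 10 edges. This graph has 12 edges (2 extra). Not a tree.
Diameter (longest shortest path) = 5.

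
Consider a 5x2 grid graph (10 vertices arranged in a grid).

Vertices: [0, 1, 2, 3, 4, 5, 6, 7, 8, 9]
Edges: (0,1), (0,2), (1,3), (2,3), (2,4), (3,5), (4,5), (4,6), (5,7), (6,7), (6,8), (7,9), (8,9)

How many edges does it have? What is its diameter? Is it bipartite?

A 5x2 grid has 8 vertical edges and 5 horizontal edges.
Total edges = 8 + 5 = 13.
Diameter = (5-1) + (2-1) = 5 (corner to opposite corner).
Grid graphs are bipartite (checkerboard coloring).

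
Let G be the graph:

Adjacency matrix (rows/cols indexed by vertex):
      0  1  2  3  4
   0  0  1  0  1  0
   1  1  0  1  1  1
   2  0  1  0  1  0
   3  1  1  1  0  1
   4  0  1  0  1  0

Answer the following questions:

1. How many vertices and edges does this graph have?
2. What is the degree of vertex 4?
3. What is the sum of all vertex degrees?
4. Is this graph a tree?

Count: 5 vertices, 7 edges.
Vertex 4 has neighbors [1, 3], degree = 2.
Handshaking lemma: 2 * 7 = 14.
A tree on 5 vertices has 4 edges. This graph has 7 edges (3 extra). Not a tree.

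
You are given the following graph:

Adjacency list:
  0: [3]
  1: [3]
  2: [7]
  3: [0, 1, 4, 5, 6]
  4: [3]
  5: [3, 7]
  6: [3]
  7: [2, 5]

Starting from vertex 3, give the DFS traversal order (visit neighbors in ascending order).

DFS from vertex 3 (neighbors processed in ascending order):
Visit order: 3, 0, 1, 4, 5, 7, 2, 6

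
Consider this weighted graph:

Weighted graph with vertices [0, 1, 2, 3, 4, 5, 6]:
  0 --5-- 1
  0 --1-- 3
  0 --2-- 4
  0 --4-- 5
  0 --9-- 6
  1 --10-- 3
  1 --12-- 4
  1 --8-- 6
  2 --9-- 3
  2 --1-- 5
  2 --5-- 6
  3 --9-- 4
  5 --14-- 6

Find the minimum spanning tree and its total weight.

Applying Kruskal's algorithm (sort edges by weight, add if no cycle):
  Add (0,3) w=1
  Add (2,5) w=1
  Add (0,4) w=2
  Add (0,5) w=4
  Add (0,1) w=5
  Add (2,6) w=5
  Skip (1,6) w=8 (creates cycle)
  Skip (0,6) w=9 (creates cycle)
  Skip (2,3) w=9 (creates cycle)
  Skip (3,4) w=9 (creates cycle)
  Skip (1,3) w=10 (creates cycle)
  Skip (1,4) w=12 (creates cycle)
  Skip (5,6) w=14 (creates cycle)
MST weight = 18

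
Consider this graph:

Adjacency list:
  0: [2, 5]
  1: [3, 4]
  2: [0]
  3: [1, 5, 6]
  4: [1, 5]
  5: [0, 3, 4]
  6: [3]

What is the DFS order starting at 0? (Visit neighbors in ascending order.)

DFS from vertex 0 (neighbors processed in ascending order):
Visit order: 0, 2, 5, 3, 1, 4, 6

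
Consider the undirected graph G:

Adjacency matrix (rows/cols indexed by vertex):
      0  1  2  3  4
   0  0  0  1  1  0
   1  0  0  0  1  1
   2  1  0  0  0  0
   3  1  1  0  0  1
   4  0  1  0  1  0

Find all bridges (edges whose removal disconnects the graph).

A bridge is an edge whose removal increases the number of connected components.
Bridges found: (0,2), (0,3)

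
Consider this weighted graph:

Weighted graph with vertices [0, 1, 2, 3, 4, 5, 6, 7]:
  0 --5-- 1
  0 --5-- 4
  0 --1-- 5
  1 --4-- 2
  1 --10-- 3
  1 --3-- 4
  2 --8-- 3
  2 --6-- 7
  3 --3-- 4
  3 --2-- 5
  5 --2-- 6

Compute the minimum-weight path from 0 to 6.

Using Dijkstra's algorithm from vertex 0:
Shortest path: 0 -> 5 -> 6
Total weight: 1 + 2 = 3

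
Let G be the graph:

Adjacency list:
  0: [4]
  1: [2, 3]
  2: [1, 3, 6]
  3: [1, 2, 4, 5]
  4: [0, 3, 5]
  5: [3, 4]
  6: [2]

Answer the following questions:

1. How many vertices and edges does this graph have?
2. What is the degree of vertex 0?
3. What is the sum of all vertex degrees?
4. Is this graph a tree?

Count: 7 vertices, 8 edges.
Vertex 0 has neighbors [4], degree = 1.
Handshaking lemma: 2 * 8 = 16.
A tree on 7 vertices has 6 edges. This graph has 8 edges (2 extra). Not a tree.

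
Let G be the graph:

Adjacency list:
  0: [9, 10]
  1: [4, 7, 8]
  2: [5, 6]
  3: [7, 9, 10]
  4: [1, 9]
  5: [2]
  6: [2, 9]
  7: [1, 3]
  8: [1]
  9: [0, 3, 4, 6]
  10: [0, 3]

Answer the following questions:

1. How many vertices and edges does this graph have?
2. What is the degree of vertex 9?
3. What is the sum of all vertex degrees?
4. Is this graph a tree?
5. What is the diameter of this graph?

Count: 11 vertices, 12 edges.
Vertex 9 has neighbors [0, 3, 4, 6], degree = 4.
Handshaking lemma: 2 * 12 = 24.
A tree on 11 vertices has 10 edges. This graph has 12 edges (2 extra). Not a tree.
Diameter (longest shortest path) = 6.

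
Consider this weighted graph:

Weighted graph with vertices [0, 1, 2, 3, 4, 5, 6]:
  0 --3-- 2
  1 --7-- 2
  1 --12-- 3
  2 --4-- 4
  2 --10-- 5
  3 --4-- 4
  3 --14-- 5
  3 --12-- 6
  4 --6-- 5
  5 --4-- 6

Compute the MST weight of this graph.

Applying Kruskal's algorithm (sort edges by weight, add if no cycle):
  Add (0,2) w=3
  Add (2,4) w=4
  Add (3,4) w=4
  Add (5,6) w=4
  Add (4,5) w=6
  Add (1,2) w=7
  Skip (2,5) w=10 (creates cycle)
  Skip (1,3) w=12 (creates cycle)
  Skip (3,6) w=12 (creates cycle)
  Skip (3,5) w=14 (creates cycle)
MST weight = 28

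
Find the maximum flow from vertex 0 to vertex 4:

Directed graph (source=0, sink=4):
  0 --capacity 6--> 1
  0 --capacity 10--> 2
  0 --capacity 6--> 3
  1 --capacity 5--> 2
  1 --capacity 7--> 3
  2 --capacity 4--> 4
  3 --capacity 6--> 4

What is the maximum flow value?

Computing max flow:
  Flow on (0->2): 4/10
  Flow on (0->3): 6/6
  Flow on (2->4): 4/4
  Flow on (3->4): 6/6
Maximum flow = 10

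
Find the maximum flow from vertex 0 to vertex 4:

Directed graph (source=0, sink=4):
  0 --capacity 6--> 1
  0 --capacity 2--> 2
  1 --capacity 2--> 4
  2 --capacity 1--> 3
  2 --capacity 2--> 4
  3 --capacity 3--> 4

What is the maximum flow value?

Computing max flow:
  Flow on (0->1): 2/6
  Flow on (0->2): 2/2
  Flow on (1->4): 2/2
  Flow on (2->4): 2/2
Maximum flow = 4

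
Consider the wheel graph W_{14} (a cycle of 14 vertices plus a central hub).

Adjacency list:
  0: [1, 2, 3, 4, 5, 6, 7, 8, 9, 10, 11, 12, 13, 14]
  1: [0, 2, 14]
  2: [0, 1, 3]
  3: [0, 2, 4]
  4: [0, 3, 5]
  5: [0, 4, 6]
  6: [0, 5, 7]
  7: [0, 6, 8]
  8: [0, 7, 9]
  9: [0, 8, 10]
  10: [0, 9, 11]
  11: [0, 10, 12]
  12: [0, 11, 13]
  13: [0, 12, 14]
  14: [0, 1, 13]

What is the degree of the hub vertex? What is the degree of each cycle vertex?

The hub connects to all 14 cycle vertices, so deg(hub) = 14.
Each cycle vertex connects to 2 neighbors on the cycle plus the hub, so deg(cycle vertex) = 3.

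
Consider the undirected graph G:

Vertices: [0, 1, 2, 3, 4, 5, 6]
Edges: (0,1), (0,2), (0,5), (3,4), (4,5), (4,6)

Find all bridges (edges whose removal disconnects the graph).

A bridge is an edge whose removal increases the number of connected components.
Bridges found: (0,1), (0,2), (0,5), (3,4), (4,5), (4,6)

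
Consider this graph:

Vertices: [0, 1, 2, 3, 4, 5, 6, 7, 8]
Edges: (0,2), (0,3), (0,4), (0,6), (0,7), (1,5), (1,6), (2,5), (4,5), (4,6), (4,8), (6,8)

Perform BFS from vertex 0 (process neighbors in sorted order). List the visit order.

BFS from vertex 0 (neighbors processed in ascending order):
Visit order: 0, 2, 3, 4, 6, 7, 5, 8, 1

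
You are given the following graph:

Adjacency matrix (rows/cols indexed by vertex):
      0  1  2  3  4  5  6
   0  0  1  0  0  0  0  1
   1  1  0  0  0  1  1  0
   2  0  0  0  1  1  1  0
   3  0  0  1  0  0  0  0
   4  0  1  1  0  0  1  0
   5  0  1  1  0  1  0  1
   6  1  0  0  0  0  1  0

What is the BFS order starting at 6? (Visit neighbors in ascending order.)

BFS from vertex 6 (neighbors processed in ascending order):
Visit order: 6, 0, 5, 1, 2, 4, 3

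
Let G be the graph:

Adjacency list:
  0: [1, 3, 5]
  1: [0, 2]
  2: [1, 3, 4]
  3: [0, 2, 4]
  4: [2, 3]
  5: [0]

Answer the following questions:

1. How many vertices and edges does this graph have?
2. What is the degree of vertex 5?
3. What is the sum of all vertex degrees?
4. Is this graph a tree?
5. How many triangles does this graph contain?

Count: 6 vertices, 7 edges.
Vertex 5 has neighbors [0], degree = 1.
Handshaking lemma: 2 * 7 = 14.
A tree on 6 vertices has 5 edges. This graph has 7 edges (2 extra). Not a tree.
Number of triangles = 1.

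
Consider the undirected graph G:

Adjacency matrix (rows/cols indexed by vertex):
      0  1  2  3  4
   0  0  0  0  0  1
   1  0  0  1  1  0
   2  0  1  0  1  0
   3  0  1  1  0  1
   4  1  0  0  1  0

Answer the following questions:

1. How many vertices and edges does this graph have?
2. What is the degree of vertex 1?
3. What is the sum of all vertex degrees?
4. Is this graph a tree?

Count: 5 vertices, 5 edges.
Vertex 1 has neighbors [2, 3], degree = 2.
Handshaking lemma: 2 * 5 = 10.
A tree on 5 vertices has 4 edges. This graph has 5 edges (1 extra). Not a tree.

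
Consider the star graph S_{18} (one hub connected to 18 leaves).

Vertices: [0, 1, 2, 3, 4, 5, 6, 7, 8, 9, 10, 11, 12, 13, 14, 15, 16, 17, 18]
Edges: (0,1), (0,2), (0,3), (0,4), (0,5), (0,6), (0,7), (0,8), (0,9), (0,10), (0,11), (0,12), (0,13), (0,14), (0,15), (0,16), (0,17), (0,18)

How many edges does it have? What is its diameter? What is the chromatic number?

Star graph S_{18}: the hub connects to all 18 leaves.
Edges = 18.
Diameter = 2 (any leaf to hub is 1, leaf to leaf through hub is 2).
Star graphs are bipartite (hub vs leaves), so chromatic number = 2.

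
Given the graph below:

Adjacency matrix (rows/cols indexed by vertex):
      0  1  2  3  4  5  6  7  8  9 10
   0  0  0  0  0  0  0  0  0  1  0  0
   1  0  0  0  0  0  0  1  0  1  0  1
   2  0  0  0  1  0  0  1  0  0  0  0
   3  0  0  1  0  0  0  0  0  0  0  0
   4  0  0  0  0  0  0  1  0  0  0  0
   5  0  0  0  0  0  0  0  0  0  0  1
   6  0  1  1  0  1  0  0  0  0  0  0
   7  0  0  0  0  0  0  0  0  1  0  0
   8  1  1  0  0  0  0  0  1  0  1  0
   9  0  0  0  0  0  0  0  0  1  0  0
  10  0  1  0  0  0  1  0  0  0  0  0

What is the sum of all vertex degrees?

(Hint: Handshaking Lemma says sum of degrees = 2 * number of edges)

Count edges: 10 edges.
By Handshaking Lemma: sum of degrees = 2 * 10 = 20.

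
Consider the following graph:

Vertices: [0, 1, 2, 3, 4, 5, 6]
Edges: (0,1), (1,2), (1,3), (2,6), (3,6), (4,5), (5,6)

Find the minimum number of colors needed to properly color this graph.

The graph has a maximum clique of size 2 (lower bound on chromatic number).
A valid 2-coloring: {0: 1, 1: 0, 2: 1, 3: 1, 4: 0, 5: 1, 6: 0}.
Chromatic number = 2.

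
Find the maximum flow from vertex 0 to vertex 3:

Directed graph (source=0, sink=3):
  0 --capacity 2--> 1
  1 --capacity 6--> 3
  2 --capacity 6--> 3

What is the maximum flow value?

Computing max flow:
  Flow on (0->1): 2/2
  Flow on (1->3): 2/6
Maximum flow = 2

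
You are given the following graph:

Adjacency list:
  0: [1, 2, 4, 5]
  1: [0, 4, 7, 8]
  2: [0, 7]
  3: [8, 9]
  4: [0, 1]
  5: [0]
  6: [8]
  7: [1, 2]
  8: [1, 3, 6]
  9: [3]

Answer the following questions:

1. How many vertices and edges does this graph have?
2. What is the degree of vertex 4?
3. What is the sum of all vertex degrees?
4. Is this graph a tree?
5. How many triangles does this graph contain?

Count: 10 vertices, 11 edges.
Vertex 4 has neighbors [0, 1], degree = 2.
Handshaking lemma: 2 * 11 = 22.
A tree on 10 vertices has 9 edges. This graph has 11 edges (2 extra). Not a tree.
Number of triangles = 1.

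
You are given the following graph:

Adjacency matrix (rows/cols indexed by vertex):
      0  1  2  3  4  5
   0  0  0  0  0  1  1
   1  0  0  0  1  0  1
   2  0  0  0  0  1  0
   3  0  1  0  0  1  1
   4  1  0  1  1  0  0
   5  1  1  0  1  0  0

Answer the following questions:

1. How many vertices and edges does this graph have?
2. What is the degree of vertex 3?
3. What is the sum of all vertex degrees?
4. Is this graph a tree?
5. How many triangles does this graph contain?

Count: 6 vertices, 7 edges.
Vertex 3 has neighbors [1, 4, 5], degree = 3.
Handshaking lemma: 2 * 7 = 14.
A tree on 6 vertices has 5 edges. This graph has 7 edges (2 extra). Not a tree.
Number of triangles = 1.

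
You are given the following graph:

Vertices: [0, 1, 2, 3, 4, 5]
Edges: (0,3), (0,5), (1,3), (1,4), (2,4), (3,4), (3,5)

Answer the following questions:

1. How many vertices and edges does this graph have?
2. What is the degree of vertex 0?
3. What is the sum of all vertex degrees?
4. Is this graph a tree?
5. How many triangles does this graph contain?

Count: 6 vertices, 7 edges.
Vertex 0 has neighbors [3, 5], degree = 2.
Handshaking lemma: 2 * 7 = 14.
A tree on 6 vertices has 5 edges. This graph has 7 edges (2 extra). Not a tree.
Number of triangles = 2.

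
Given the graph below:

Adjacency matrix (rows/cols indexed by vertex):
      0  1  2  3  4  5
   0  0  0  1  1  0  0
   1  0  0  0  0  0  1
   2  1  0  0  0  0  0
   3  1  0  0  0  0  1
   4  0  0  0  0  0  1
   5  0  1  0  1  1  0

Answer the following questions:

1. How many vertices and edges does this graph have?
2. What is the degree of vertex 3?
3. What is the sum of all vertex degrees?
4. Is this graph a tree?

Count: 6 vertices, 5 edges.
Vertex 3 has neighbors [0, 5], degree = 2.
Handshaking lemma: 2 * 5 = 10.
A graph is a tree iff it is connected and has exactly n-1 edges. This graph is connected (all 6 vertices in one component) and has 6-1 = 5 edges. It is a tree.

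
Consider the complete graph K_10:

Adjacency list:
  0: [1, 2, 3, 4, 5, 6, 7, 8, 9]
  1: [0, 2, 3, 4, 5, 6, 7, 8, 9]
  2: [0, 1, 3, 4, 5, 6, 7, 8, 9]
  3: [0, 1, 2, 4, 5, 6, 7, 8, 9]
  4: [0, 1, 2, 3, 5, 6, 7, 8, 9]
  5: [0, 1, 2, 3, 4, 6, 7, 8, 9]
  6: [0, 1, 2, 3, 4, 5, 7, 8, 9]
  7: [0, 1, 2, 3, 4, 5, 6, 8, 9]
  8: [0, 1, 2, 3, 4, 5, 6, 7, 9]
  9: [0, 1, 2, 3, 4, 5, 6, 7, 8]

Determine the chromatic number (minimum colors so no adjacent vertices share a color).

In K_10, every vertex is adjacent to every other vertex.
Each vertex needs a unique color.
Chromatic number = 10.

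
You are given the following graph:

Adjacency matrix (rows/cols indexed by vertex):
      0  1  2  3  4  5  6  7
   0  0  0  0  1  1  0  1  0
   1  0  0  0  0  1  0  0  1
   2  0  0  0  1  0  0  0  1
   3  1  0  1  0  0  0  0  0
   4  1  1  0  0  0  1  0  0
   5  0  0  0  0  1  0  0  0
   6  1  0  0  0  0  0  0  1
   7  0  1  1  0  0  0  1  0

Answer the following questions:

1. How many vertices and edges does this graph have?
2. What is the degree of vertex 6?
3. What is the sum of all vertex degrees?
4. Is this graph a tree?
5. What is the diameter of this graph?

Count: 8 vertices, 9 edges.
Vertex 6 has neighbors [0, 7], degree = 2.
Handshaking lemma: 2 * 9 = 18.
A tree on 8 vertices has 7 edges. This graph has 9 edges (2 extra). Not a tree.
Diameter (longest shortest path) = 4.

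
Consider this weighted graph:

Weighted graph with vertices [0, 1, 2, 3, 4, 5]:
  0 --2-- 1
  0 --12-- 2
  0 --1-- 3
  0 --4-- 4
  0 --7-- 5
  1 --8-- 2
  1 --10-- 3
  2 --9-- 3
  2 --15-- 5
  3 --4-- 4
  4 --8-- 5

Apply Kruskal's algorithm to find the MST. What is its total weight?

Applying Kruskal's algorithm (sort edges by weight, add if no cycle):
  Add (0,3) w=1
  Add (0,1) w=2
  Add (0,4) w=4
  Skip (3,4) w=4 (creates cycle)
  Add (0,5) w=7
  Add (1,2) w=8
  Skip (4,5) w=8 (creates cycle)
  Skip (2,3) w=9 (creates cycle)
  Skip (1,3) w=10 (creates cycle)
  Skip (0,2) w=12 (creates cycle)
  Skip (2,5) w=15 (creates cycle)
MST weight = 22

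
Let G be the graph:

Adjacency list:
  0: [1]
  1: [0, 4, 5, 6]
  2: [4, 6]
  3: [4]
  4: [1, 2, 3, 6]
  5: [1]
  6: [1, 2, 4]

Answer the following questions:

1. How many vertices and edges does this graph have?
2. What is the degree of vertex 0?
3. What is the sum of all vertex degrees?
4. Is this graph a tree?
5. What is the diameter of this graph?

Count: 7 vertices, 8 edges.
Vertex 0 has neighbors [1], degree = 1.
Handshaking lemma: 2 * 8 = 16.
A tree on 7 vertices has 6 edges. This graph has 8 edges (2 extra). Not a tree.
Diameter (longest shortest path) = 3.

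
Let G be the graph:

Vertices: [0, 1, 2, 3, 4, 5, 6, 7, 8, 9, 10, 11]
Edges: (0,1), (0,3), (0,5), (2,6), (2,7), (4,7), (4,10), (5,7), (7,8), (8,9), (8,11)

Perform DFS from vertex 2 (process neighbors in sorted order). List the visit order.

DFS from vertex 2 (neighbors processed in ascending order):
Visit order: 2, 6, 7, 4, 10, 5, 0, 1, 3, 8, 9, 11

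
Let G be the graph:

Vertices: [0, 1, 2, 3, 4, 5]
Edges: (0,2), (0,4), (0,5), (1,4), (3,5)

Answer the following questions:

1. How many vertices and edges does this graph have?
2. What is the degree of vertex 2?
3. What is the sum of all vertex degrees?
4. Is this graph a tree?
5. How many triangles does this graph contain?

Count: 6 vertices, 5 edges.
Vertex 2 has neighbors [0], degree = 1.
Handshaking lemma: 2 * 5 = 10.
A graph is a tree iff it is connected and has exactly n-1 edges. This graph is connected (all 6 vertices in one component) and has 6-1 = 5 edges. It is a tree.
Number of triangles = 0.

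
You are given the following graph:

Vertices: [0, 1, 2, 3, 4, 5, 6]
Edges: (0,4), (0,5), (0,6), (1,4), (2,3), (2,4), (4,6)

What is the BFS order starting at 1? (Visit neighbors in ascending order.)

BFS from vertex 1 (neighbors processed in ascending order):
Visit order: 1, 4, 0, 2, 6, 5, 3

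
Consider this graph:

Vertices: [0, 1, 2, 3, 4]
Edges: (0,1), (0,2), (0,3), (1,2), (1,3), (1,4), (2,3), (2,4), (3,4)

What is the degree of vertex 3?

Vertex 3 has neighbors [0, 1, 2, 4], so deg(3) = 4.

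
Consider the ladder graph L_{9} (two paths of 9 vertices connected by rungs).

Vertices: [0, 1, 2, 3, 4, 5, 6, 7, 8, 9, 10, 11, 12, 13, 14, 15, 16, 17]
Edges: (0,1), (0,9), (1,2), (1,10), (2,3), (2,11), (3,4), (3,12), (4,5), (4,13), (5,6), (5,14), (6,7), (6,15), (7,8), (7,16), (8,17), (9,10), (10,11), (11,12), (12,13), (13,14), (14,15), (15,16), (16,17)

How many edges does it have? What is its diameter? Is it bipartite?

Ladder graph L_{9}: 9 rungs + 2 * (9-1) path edges = 9 + 16 = 25 edges.
Diameter = 9.
Ladder graphs are bipartite (alternating coloring along each path).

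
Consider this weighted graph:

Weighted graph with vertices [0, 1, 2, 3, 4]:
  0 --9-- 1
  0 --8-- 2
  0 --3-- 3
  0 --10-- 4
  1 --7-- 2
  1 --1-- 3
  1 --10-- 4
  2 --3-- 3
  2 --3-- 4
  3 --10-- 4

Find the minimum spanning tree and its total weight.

Applying Kruskal's algorithm (sort edges by weight, add if no cycle):
  Add (1,3) w=1
  Add (0,3) w=3
  Add (2,3) w=3
  Add (2,4) w=3
  Skip (1,2) w=7 (creates cycle)
  Skip (0,2) w=8 (creates cycle)
  Skip (0,1) w=9 (creates cycle)
  Skip (0,4) w=10 (creates cycle)
  Skip (1,4) w=10 (creates cycle)
  Skip (3,4) w=10 (creates cycle)
MST weight = 10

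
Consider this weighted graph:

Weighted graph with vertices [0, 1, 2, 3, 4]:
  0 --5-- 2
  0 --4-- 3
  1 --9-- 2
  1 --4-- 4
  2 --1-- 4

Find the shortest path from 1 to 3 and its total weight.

Using Dijkstra's algorithm from vertex 1:
Shortest path: 1 -> 4 -> 2 -> 0 -> 3
Total weight: 4 + 1 + 5 + 4 = 14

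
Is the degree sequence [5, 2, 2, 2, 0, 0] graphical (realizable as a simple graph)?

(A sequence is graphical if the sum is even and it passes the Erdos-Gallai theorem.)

Sum of degrees = 11. Sum is odd, so the sequence is NOT graphical.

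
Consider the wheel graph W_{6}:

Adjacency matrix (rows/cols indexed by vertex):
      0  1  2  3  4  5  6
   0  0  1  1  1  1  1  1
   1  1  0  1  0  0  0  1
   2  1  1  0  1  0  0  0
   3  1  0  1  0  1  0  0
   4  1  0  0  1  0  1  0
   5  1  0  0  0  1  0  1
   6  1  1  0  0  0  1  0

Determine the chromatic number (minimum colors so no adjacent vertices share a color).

W_{6} = C_{6} plus a hub adjacent to every cycle vertex.
The outer cycle needs 2 colors (even cycle); the hub is adjacent to all of them so needs a fresh color.
Chromatic number = 2 + 1 = 3.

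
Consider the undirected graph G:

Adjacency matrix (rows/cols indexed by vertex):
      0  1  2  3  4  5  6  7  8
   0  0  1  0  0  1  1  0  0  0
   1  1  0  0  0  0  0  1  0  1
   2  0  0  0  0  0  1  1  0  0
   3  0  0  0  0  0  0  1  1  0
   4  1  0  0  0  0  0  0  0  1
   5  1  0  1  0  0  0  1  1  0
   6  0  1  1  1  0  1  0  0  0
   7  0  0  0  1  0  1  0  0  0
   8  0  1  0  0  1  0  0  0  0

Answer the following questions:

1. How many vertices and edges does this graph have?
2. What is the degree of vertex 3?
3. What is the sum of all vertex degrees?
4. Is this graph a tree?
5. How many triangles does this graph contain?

Count: 9 vertices, 12 edges.
Vertex 3 has neighbors [6, 7], degree = 2.
Handshaking lemma: 2 * 12 = 24.
A tree on 9 vertices has 8 edges. This graph has 12 edges (4 extra). Not a tree.
Number of triangles = 1.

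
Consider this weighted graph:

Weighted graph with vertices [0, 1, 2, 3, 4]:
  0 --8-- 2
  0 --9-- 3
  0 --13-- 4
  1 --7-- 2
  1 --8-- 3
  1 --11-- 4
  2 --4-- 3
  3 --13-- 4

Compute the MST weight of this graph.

Applying Kruskal's algorithm (sort edges by weight, add if no cycle):
  Add (2,3) w=4
  Add (1,2) w=7
  Add (0,2) w=8
  Skip (1,3) w=8 (creates cycle)
  Skip (0,3) w=9 (creates cycle)
  Add (1,4) w=11
  Skip (0,4) w=13 (creates cycle)
  Skip (3,4) w=13 (creates cycle)
MST weight = 30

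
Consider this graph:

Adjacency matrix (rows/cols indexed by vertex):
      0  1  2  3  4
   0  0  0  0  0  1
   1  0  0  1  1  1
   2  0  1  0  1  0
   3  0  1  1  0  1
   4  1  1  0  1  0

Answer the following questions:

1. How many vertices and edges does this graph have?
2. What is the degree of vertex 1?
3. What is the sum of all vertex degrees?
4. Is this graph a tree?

Count: 5 vertices, 6 edges.
Vertex 1 has neighbors [2, 3, 4], degree = 3.
Handshaking lemma: 2 * 6 = 12.
A tree on 5 vertices has 4 edges. This graph has 6 edges (2 extra). Not a tree.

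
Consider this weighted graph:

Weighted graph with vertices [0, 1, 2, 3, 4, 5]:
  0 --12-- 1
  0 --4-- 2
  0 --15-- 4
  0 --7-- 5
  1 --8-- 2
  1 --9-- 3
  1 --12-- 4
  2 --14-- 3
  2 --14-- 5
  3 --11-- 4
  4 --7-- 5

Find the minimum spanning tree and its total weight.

Applying Kruskal's algorithm (sort edges by weight, add if no cycle):
  Add (0,2) w=4
  Add (0,5) w=7
  Add (4,5) w=7
  Add (1,2) w=8
  Add (1,3) w=9
  Skip (3,4) w=11 (creates cycle)
  Skip (0,1) w=12 (creates cycle)
  Skip (1,4) w=12 (creates cycle)
  Skip (2,3) w=14 (creates cycle)
  Skip (2,5) w=14 (creates cycle)
  Skip (0,4) w=15 (creates cycle)
MST weight = 35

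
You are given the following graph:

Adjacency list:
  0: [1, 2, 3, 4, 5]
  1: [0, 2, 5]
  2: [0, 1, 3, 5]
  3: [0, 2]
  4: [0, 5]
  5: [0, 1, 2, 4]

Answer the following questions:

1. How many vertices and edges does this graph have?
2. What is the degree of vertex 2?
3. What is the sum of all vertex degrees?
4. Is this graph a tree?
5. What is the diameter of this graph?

Count: 6 vertices, 10 edges.
Vertex 2 has neighbors [0, 1, 3, 5], degree = 4.
Handshaking lemma: 2 * 10 = 20.
A tree on 6 vertices has 5 edges. This graph has 10 edges (5 extra). Not a tree.
Diameter (longest shortest path) = 2.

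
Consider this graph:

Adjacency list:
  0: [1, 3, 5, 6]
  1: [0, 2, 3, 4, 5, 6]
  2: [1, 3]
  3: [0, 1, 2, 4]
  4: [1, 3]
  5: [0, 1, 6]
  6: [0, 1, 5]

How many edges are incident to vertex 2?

Vertex 2 has neighbors [1, 3], so deg(2) = 2.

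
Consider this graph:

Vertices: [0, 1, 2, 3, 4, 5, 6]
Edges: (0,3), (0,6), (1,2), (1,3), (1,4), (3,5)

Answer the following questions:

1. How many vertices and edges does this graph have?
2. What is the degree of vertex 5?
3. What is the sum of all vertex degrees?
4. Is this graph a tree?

Count: 7 vertices, 6 edges.
Vertex 5 has neighbors [3], degree = 1.
Handshaking lemma: 2 * 6 = 12.
A graph is a tree iff it is connected and has exactly n-1 edges. This graph is connected (all 7 vertices in one component) and has 7-1 = 6 edges. It is a tree.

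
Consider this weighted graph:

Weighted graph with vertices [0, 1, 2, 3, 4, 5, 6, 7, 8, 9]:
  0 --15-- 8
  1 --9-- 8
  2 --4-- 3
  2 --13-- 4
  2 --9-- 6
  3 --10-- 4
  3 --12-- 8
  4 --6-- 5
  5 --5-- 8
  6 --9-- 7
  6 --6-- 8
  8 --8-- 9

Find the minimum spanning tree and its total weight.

Applying Kruskal's algorithm (sort edges by weight, add if no cycle):
  Add (2,3) w=4
  Add (5,8) w=5
  Add (4,5) w=6
  Add (6,8) w=6
  Add (8,9) w=8
  Add (1,8) w=9
  Add (2,6) w=9
  Add (6,7) w=9
  Skip (3,4) w=10 (creates cycle)
  Skip (3,8) w=12 (creates cycle)
  Skip (2,4) w=13 (creates cycle)
  Add (0,8) w=15
MST weight = 71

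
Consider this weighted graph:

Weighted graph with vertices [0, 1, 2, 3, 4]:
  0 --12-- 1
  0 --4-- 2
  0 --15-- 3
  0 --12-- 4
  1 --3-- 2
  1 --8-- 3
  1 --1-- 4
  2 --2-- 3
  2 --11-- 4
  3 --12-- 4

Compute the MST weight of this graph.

Applying Kruskal's algorithm (sort edges by weight, add if no cycle):
  Add (1,4) w=1
  Add (2,3) w=2
  Add (1,2) w=3
  Add (0,2) w=4
  Skip (1,3) w=8 (creates cycle)
  Skip (2,4) w=11 (creates cycle)
  Skip (0,4) w=12 (creates cycle)
  Skip (0,1) w=12 (creates cycle)
  Skip (3,4) w=12 (creates cycle)
  Skip (0,3) w=15 (creates cycle)
MST weight = 10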